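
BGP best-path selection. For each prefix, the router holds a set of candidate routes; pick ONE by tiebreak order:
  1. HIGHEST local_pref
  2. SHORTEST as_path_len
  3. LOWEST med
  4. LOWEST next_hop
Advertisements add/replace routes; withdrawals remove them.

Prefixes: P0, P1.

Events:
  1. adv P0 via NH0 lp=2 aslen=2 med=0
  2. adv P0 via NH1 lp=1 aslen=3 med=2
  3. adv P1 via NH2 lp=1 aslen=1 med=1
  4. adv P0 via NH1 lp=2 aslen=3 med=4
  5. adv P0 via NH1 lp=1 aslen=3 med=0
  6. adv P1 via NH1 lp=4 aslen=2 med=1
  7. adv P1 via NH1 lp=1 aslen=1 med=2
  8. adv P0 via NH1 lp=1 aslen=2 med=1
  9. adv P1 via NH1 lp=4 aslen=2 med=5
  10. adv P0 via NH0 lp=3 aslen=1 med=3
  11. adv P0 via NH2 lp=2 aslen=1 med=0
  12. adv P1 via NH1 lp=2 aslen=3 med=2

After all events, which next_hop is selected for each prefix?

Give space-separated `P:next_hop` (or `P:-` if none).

Op 1: best P0=NH0 P1=-
Op 2: best P0=NH0 P1=-
Op 3: best P0=NH0 P1=NH2
Op 4: best P0=NH0 P1=NH2
Op 5: best P0=NH0 P1=NH2
Op 6: best P0=NH0 P1=NH1
Op 7: best P0=NH0 P1=NH2
Op 8: best P0=NH0 P1=NH2
Op 9: best P0=NH0 P1=NH1
Op 10: best P0=NH0 P1=NH1
Op 11: best P0=NH0 P1=NH1
Op 12: best P0=NH0 P1=NH1

Answer: P0:NH0 P1:NH1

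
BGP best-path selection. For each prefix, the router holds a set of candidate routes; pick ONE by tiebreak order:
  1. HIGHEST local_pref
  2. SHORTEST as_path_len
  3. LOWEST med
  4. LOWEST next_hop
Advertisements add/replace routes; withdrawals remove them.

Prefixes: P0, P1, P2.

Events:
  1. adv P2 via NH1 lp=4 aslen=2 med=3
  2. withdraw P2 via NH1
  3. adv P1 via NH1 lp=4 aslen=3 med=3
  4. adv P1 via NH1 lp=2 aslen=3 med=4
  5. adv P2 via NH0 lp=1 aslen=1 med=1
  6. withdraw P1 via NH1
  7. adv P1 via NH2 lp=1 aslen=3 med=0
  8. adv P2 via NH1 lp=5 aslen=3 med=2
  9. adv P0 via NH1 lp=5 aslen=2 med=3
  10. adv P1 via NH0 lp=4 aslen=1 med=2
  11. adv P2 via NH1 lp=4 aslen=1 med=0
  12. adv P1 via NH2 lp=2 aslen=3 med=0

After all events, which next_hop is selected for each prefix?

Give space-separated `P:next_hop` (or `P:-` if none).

Answer: P0:NH1 P1:NH0 P2:NH1

Derivation:
Op 1: best P0=- P1=- P2=NH1
Op 2: best P0=- P1=- P2=-
Op 3: best P0=- P1=NH1 P2=-
Op 4: best P0=- P1=NH1 P2=-
Op 5: best P0=- P1=NH1 P2=NH0
Op 6: best P0=- P1=- P2=NH0
Op 7: best P0=- P1=NH2 P2=NH0
Op 8: best P0=- P1=NH2 P2=NH1
Op 9: best P0=NH1 P1=NH2 P2=NH1
Op 10: best P0=NH1 P1=NH0 P2=NH1
Op 11: best P0=NH1 P1=NH0 P2=NH1
Op 12: best P0=NH1 P1=NH0 P2=NH1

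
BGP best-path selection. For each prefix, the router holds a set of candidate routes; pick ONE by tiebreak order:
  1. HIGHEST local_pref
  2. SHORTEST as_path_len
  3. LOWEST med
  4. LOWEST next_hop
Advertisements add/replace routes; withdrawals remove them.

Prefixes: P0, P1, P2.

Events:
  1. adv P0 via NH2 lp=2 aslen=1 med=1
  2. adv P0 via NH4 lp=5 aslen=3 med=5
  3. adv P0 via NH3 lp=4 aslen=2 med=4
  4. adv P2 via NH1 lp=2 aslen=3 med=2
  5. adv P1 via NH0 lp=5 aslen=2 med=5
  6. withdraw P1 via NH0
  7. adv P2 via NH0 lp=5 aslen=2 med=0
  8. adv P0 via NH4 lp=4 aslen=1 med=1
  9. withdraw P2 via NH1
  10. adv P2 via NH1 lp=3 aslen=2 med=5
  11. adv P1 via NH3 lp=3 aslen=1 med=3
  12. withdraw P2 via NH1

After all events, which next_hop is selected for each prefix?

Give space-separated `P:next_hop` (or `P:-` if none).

Op 1: best P0=NH2 P1=- P2=-
Op 2: best P0=NH4 P1=- P2=-
Op 3: best P0=NH4 P1=- P2=-
Op 4: best P0=NH4 P1=- P2=NH1
Op 5: best P0=NH4 P1=NH0 P2=NH1
Op 6: best P0=NH4 P1=- P2=NH1
Op 7: best P0=NH4 P1=- P2=NH0
Op 8: best P0=NH4 P1=- P2=NH0
Op 9: best P0=NH4 P1=- P2=NH0
Op 10: best P0=NH4 P1=- P2=NH0
Op 11: best P0=NH4 P1=NH3 P2=NH0
Op 12: best P0=NH4 P1=NH3 P2=NH0

Answer: P0:NH4 P1:NH3 P2:NH0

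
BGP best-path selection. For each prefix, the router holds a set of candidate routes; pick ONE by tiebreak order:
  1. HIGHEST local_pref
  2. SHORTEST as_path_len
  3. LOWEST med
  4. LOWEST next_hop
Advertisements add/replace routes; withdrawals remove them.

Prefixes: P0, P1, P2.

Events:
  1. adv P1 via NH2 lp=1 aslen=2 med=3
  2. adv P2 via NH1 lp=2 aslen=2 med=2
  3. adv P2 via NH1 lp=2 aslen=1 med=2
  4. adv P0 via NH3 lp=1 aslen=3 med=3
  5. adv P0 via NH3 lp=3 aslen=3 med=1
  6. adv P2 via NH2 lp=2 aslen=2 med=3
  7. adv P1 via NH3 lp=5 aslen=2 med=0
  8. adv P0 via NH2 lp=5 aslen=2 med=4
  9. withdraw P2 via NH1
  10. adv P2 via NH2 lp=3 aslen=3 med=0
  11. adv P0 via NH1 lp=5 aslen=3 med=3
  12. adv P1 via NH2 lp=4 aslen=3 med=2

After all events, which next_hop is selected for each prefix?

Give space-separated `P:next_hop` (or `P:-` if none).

Op 1: best P0=- P1=NH2 P2=-
Op 2: best P0=- P1=NH2 P2=NH1
Op 3: best P0=- P1=NH2 P2=NH1
Op 4: best P0=NH3 P1=NH2 P2=NH1
Op 5: best P0=NH3 P1=NH2 P2=NH1
Op 6: best P0=NH3 P1=NH2 P2=NH1
Op 7: best P0=NH3 P1=NH3 P2=NH1
Op 8: best P0=NH2 P1=NH3 P2=NH1
Op 9: best P0=NH2 P1=NH3 P2=NH2
Op 10: best P0=NH2 P1=NH3 P2=NH2
Op 11: best P0=NH2 P1=NH3 P2=NH2
Op 12: best P0=NH2 P1=NH3 P2=NH2

Answer: P0:NH2 P1:NH3 P2:NH2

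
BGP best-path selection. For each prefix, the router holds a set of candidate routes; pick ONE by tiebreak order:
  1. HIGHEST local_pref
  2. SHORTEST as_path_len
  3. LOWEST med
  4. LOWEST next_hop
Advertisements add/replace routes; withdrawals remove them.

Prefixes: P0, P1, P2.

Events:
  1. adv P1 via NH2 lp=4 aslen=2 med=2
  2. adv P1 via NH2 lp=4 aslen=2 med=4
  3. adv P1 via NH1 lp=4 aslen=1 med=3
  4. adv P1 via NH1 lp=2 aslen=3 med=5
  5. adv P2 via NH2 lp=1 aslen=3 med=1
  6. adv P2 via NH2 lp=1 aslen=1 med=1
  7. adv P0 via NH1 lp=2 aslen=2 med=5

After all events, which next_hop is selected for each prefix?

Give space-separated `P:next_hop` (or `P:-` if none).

Op 1: best P0=- P1=NH2 P2=-
Op 2: best P0=- P1=NH2 P2=-
Op 3: best P0=- P1=NH1 P2=-
Op 4: best P0=- P1=NH2 P2=-
Op 5: best P0=- P1=NH2 P2=NH2
Op 6: best P0=- P1=NH2 P2=NH2
Op 7: best P0=NH1 P1=NH2 P2=NH2

Answer: P0:NH1 P1:NH2 P2:NH2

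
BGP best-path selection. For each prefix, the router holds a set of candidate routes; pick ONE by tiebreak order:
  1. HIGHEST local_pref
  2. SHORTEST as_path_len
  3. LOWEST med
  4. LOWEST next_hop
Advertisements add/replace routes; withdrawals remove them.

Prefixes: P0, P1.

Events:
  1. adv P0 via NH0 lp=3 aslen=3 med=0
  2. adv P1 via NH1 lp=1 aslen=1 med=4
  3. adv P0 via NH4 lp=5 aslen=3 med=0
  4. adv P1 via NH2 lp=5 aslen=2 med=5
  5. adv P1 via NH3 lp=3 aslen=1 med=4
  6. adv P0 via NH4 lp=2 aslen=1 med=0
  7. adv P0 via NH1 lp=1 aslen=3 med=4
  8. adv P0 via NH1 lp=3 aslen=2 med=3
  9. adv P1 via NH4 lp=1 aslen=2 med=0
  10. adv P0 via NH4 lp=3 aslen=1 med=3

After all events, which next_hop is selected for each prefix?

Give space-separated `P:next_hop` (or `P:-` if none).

Op 1: best P0=NH0 P1=-
Op 2: best P0=NH0 P1=NH1
Op 3: best P0=NH4 P1=NH1
Op 4: best P0=NH4 P1=NH2
Op 5: best P0=NH4 P1=NH2
Op 6: best P0=NH0 P1=NH2
Op 7: best P0=NH0 P1=NH2
Op 8: best P0=NH1 P1=NH2
Op 9: best P0=NH1 P1=NH2
Op 10: best P0=NH4 P1=NH2

Answer: P0:NH4 P1:NH2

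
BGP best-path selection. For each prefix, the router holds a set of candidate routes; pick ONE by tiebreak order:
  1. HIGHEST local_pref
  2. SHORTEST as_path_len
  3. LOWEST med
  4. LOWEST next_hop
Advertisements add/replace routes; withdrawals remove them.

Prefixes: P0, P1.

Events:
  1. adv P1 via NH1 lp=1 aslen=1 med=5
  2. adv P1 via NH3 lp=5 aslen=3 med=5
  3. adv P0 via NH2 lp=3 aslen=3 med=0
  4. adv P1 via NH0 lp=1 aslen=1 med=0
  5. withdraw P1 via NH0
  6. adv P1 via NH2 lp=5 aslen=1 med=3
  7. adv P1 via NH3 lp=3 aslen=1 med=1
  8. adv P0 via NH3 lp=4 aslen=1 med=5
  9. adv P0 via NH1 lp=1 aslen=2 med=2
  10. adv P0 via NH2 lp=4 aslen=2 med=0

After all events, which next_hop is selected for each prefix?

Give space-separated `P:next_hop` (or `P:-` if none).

Op 1: best P0=- P1=NH1
Op 2: best P0=- P1=NH3
Op 3: best P0=NH2 P1=NH3
Op 4: best P0=NH2 P1=NH3
Op 5: best P0=NH2 P1=NH3
Op 6: best P0=NH2 P1=NH2
Op 7: best P0=NH2 P1=NH2
Op 8: best P0=NH3 P1=NH2
Op 9: best P0=NH3 P1=NH2
Op 10: best P0=NH3 P1=NH2

Answer: P0:NH3 P1:NH2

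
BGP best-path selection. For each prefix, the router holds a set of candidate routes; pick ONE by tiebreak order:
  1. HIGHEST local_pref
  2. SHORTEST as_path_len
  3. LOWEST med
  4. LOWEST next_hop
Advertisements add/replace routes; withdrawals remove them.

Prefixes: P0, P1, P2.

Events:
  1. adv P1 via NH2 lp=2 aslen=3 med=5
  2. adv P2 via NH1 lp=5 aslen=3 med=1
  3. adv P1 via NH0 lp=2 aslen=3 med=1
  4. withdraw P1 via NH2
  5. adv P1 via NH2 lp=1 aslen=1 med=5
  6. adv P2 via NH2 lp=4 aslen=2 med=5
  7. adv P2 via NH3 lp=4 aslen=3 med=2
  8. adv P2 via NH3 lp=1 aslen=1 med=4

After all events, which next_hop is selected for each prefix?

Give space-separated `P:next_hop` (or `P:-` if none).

Op 1: best P0=- P1=NH2 P2=-
Op 2: best P0=- P1=NH2 P2=NH1
Op 3: best P0=- P1=NH0 P2=NH1
Op 4: best P0=- P1=NH0 P2=NH1
Op 5: best P0=- P1=NH0 P2=NH1
Op 6: best P0=- P1=NH0 P2=NH1
Op 7: best P0=- P1=NH0 P2=NH1
Op 8: best P0=- P1=NH0 P2=NH1

Answer: P0:- P1:NH0 P2:NH1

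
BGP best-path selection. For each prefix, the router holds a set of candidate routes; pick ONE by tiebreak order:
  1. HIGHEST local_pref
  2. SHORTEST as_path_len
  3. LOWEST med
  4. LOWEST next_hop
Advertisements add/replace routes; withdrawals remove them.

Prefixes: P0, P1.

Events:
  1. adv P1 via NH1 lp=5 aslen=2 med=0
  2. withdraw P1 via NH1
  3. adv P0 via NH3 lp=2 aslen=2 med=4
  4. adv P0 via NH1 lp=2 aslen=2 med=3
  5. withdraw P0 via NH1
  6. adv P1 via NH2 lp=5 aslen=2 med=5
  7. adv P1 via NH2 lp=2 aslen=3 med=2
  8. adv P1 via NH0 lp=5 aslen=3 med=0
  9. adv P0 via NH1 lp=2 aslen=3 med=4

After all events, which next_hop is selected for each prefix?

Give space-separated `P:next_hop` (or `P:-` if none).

Answer: P0:NH3 P1:NH0

Derivation:
Op 1: best P0=- P1=NH1
Op 2: best P0=- P1=-
Op 3: best P0=NH3 P1=-
Op 4: best P0=NH1 P1=-
Op 5: best P0=NH3 P1=-
Op 6: best P0=NH3 P1=NH2
Op 7: best P0=NH3 P1=NH2
Op 8: best P0=NH3 P1=NH0
Op 9: best P0=NH3 P1=NH0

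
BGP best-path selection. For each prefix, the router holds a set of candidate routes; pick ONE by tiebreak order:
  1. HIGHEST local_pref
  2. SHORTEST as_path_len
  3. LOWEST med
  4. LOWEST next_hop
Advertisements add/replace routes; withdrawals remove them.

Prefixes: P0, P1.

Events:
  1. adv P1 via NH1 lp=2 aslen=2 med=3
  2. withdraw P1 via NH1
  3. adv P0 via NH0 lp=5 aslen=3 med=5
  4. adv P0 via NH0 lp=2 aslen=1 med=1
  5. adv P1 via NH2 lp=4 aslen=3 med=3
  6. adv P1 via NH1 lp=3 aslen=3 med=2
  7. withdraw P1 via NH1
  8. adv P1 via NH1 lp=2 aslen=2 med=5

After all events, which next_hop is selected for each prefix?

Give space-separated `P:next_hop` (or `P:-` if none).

Op 1: best P0=- P1=NH1
Op 2: best P0=- P1=-
Op 3: best P0=NH0 P1=-
Op 4: best P0=NH0 P1=-
Op 5: best P0=NH0 P1=NH2
Op 6: best P0=NH0 P1=NH2
Op 7: best P0=NH0 P1=NH2
Op 8: best P0=NH0 P1=NH2

Answer: P0:NH0 P1:NH2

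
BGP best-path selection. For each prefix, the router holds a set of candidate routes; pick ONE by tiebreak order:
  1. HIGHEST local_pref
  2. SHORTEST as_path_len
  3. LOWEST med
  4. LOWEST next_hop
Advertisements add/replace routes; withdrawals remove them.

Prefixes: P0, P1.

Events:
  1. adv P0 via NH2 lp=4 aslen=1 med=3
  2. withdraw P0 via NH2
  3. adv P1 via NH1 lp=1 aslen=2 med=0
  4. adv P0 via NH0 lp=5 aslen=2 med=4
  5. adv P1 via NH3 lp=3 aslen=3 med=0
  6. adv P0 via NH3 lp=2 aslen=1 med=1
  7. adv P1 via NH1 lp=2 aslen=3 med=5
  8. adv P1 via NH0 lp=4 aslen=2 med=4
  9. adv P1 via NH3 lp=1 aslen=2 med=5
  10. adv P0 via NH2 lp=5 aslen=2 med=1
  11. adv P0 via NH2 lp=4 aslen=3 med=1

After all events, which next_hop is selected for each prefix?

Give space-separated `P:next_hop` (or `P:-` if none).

Op 1: best P0=NH2 P1=-
Op 2: best P0=- P1=-
Op 3: best P0=- P1=NH1
Op 4: best P0=NH0 P1=NH1
Op 5: best P0=NH0 P1=NH3
Op 6: best P0=NH0 P1=NH3
Op 7: best P0=NH0 P1=NH3
Op 8: best P0=NH0 P1=NH0
Op 9: best P0=NH0 P1=NH0
Op 10: best P0=NH2 P1=NH0
Op 11: best P0=NH0 P1=NH0

Answer: P0:NH0 P1:NH0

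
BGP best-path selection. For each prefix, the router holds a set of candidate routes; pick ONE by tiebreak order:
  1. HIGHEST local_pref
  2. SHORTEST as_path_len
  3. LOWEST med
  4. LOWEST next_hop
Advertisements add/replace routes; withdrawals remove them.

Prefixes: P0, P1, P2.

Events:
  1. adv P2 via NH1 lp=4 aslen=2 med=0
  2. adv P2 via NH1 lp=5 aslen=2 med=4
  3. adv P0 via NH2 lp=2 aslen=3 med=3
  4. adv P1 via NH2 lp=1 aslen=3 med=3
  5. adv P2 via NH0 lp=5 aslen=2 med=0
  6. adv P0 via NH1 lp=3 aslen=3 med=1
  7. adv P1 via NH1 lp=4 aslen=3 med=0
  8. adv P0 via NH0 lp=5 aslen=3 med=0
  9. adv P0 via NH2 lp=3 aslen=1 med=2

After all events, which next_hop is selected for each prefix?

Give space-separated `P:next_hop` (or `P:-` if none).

Answer: P0:NH0 P1:NH1 P2:NH0

Derivation:
Op 1: best P0=- P1=- P2=NH1
Op 2: best P0=- P1=- P2=NH1
Op 3: best P0=NH2 P1=- P2=NH1
Op 4: best P0=NH2 P1=NH2 P2=NH1
Op 5: best P0=NH2 P1=NH2 P2=NH0
Op 6: best P0=NH1 P1=NH2 P2=NH0
Op 7: best P0=NH1 P1=NH1 P2=NH0
Op 8: best P0=NH0 P1=NH1 P2=NH0
Op 9: best P0=NH0 P1=NH1 P2=NH0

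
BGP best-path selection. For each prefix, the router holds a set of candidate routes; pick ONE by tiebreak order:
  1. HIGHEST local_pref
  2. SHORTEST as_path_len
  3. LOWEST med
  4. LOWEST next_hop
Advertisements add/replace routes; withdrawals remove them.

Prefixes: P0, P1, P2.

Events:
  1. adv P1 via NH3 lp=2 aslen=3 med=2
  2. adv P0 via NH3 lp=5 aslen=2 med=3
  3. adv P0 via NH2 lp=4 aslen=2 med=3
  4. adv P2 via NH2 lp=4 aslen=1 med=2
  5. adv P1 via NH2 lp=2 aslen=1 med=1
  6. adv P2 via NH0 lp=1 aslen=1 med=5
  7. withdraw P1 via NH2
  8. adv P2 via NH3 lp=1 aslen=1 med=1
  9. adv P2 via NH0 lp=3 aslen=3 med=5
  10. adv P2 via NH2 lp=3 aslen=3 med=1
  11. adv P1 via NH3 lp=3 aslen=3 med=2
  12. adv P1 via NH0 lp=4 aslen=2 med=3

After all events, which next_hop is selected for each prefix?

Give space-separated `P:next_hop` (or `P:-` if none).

Answer: P0:NH3 P1:NH0 P2:NH2

Derivation:
Op 1: best P0=- P1=NH3 P2=-
Op 2: best P0=NH3 P1=NH3 P2=-
Op 3: best P0=NH3 P1=NH3 P2=-
Op 4: best P0=NH3 P1=NH3 P2=NH2
Op 5: best P0=NH3 P1=NH2 P2=NH2
Op 6: best P0=NH3 P1=NH2 P2=NH2
Op 7: best P0=NH3 P1=NH3 P2=NH2
Op 8: best P0=NH3 P1=NH3 P2=NH2
Op 9: best P0=NH3 P1=NH3 P2=NH2
Op 10: best P0=NH3 P1=NH3 P2=NH2
Op 11: best P0=NH3 P1=NH3 P2=NH2
Op 12: best P0=NH3 P1=NH0 P2=NH2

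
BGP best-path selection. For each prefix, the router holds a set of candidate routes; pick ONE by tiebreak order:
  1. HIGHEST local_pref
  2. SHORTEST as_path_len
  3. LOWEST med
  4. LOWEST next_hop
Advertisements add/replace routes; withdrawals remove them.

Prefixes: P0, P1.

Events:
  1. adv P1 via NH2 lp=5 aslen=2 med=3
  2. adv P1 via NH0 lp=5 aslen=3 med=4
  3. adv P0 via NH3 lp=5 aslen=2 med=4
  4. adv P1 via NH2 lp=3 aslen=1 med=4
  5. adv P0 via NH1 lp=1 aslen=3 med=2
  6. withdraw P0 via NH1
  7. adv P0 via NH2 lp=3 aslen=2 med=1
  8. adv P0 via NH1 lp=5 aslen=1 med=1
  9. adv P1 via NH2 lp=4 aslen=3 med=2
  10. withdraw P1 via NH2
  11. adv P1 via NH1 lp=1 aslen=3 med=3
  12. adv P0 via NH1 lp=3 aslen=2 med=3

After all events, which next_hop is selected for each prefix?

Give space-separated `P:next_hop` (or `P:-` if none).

Answer: P0:NH3 P1:NH0

Derivation:
Op 1: best P0=- P1=NH2
Op 2: best P0=- P1=NH2
Op 3: best P0=NH3 P1=NH2
Op 4: best P0=NH3 P1=NH0
Op 5: best P0=NH3 P1=NH0
Op 6: best P0=NH3 P1=NH0
Op 7: best P0=NH3 P1=NH0
Op 8: best P0=NH1 P1=NH0
Op 9: best P0=NH1 P1=NH0
Op 10: best P0=NH1 P1=NH0
Op 11: best P0=NH1 P1=NH0
Op 12: best P0=NH3 P1=NH0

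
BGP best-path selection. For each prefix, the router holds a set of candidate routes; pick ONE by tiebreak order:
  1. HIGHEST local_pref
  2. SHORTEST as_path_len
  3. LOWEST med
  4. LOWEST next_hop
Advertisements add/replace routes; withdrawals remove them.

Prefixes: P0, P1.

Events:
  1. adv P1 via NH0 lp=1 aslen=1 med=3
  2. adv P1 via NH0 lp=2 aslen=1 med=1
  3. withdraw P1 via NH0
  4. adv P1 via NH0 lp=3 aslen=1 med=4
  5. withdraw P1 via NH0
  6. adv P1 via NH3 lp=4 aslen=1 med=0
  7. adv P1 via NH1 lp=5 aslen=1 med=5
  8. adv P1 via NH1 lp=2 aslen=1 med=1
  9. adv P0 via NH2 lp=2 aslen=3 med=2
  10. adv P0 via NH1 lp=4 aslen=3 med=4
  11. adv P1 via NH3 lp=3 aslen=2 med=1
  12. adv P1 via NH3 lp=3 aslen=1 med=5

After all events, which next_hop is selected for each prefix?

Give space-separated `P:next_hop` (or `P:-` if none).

Answer: P0:NH1 P1:NH3

Derivation:
Op 1: best P0=- P1=NH0
Op 2: best P0=- P1=NH0
Op 3: best P0=- P1=-
Op 4: best P0=- P1=NH0
Op 5: best P0=- P1=-
Op 6: best P0=- P1=NH3
Op 7: best P0=- P1=NH1
Op 8: best P0=- P1=NH3
Op 9: best P0=NH2 P1=NH3
Op 10: best P0=NH1 P1=NH3
Op 11: best P0=NH1 P1=NH3
Op 12: best P0=NH1 P1=NH3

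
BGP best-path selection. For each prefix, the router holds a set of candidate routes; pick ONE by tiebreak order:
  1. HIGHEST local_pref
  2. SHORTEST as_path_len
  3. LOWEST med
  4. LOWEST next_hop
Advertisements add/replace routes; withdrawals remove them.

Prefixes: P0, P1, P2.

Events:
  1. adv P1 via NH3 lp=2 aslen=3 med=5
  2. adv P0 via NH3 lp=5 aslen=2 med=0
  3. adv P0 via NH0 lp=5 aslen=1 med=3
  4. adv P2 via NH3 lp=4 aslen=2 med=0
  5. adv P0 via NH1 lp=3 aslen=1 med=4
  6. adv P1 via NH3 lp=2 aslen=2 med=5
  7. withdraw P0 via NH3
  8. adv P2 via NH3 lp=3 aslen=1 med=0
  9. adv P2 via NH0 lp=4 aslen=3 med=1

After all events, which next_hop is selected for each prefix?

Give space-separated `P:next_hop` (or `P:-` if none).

Op 1: best P0=- P1=NH3 P2=-
Op 2: best P0=NH3 P1=NH3 P2=-
Op 3: best P0=NH0 P1=NH3 P2=-
Op 4: best P0=NH0 P1=NH3 P2=NH3
Op 5: best P0=NH0 P1=NH3 P2=NH3
Op 6: best P0=NH0 P1=NH3 P2=NH3
Op 7: best P0=NH0 P1=NH3 P2=NH3
Op 8: best P0=NH0 P1=NH3 P2=NH3
Op 9: best P0=NH0 P1=NH3 P2=NH0

Answer: P0:NH0 P1:NH3 P2:NH0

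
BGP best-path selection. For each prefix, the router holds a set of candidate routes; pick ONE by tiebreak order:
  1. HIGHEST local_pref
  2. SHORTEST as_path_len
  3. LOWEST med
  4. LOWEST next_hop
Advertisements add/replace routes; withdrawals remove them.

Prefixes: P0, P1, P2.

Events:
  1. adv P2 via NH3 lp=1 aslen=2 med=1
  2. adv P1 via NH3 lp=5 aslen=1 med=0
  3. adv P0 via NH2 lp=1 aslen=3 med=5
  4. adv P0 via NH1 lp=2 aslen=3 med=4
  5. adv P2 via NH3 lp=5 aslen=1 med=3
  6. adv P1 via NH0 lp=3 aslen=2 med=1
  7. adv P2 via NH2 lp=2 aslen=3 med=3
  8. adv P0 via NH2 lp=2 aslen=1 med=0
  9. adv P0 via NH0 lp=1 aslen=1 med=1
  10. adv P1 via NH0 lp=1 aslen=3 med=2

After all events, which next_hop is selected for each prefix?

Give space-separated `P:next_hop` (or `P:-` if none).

Answer: P0:NH2 P1:NH3 P2:NH3

Derivation:
Op 1: best P0=- P1=- P2=NH3
Op 2: best P0=- P1=NH3 P2=NH3
Op 3: best P0=NH2 P1=NH3 P2=NH3
Op 4: best P0=NH1 P1=NH3 P2=NH3
Op 5: best P0=NH1 P1=NH3 P2=NH3
Op 6: best P0=NH1 P1=NH3 P2=NH3
Op 7: best P0=NH1 P1=NH3 P2=NH3
Op 8: best P0=NH2 P1=NH3 P2=NH3
Op 9: best P0=NH2 P1=NH3 P2=NH3
Op 10: best P0=NH2 P1=NH3 P2=NH3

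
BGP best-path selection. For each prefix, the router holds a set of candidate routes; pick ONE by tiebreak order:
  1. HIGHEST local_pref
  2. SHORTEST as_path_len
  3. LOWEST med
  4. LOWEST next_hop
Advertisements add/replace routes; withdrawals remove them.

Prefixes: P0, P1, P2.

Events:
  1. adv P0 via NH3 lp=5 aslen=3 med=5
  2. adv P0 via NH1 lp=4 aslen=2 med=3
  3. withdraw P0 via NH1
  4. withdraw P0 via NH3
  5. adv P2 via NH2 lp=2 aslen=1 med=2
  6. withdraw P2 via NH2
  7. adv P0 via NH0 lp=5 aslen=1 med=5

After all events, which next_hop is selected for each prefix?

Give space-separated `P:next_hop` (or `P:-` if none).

Answer: P0:NH0 P1:- P2:-

Derivation:
Op 1: best P0=NH3 P1=- P2=-
Op 2: best P0=NH3 P1=- P2=-
Op 3: best P0=NH3 P1=- P2=-
Op 4: best P0=- P1=- P2=-
Op 5: best P0=- P1=- P2=NH2
Op 6: best P0=- P1=- P2=-
Op 7: best P0=NH0 P1=- P2=-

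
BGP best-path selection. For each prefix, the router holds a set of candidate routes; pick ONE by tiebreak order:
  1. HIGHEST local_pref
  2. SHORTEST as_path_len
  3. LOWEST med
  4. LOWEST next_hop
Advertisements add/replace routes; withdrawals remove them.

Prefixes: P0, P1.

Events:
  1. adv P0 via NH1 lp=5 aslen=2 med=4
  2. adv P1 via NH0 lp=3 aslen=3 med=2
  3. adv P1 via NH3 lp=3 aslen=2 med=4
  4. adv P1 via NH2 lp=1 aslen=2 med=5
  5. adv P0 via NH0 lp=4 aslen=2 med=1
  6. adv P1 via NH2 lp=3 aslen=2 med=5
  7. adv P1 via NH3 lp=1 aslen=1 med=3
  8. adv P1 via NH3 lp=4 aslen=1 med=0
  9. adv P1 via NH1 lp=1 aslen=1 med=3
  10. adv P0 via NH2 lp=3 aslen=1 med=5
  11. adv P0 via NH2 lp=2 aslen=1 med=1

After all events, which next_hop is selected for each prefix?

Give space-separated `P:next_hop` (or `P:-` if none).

Op 1: best P0=NH1 P1=-
Op 2: best P0=NH1 P1=NH0
Op 3: best P0=NH1 P1=NH3
Op 4: best P0=NH1 P1=NH3
Op 5: best P0=NH1 P1=NH3
Op 6: best P0=NH1 P1=NH3
Op 7: best P0=NH1 P1=NH2
Op 8: best P0=NH1 P1=NH3
Op 9: best P0=NH1 P1=NH3
Op 10: best P0=NH1 P1=NH3
Op 11: best P0=NH1 P1=NH3

Answer: P0:NH1 P1:NH3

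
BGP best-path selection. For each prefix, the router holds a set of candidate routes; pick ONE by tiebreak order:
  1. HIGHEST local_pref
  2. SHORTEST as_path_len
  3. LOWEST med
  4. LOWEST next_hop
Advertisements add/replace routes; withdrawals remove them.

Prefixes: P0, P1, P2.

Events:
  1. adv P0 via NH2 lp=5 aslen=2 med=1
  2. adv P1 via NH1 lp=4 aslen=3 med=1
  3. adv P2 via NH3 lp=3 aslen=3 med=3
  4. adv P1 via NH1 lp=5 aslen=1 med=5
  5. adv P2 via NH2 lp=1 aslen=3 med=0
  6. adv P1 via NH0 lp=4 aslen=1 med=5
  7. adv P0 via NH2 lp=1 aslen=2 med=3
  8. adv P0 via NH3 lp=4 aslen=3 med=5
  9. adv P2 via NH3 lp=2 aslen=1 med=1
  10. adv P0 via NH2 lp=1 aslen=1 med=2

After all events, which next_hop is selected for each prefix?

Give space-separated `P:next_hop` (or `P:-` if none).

Op 1: best P0=NH2 P1=- P2=-
Op 2: best P0=NH2 P1=NH1 P2=-
Op 3: best P0=NH2 P1=NH1 P2=NH3
Op 4: best P0=NH2 P1=NH1 P2=NH3
Op 5: best P0=NH2 P1=NH1 P2=NH3
Op 6: best P0=NH2 P1=NH1 P2=NH3
Op 7: best P0=NH2 P1=NH1 P2=NH3
Op 8: best P0=NH3 P1=NH1 P2=NH3
Op 9: best P0=NH3 P1=NH1 P2=NH3
Op 10: best P0=NH3 P1=NH1 P2=NH3

Answer: P0:NH3 P1:NH1 P2:NH3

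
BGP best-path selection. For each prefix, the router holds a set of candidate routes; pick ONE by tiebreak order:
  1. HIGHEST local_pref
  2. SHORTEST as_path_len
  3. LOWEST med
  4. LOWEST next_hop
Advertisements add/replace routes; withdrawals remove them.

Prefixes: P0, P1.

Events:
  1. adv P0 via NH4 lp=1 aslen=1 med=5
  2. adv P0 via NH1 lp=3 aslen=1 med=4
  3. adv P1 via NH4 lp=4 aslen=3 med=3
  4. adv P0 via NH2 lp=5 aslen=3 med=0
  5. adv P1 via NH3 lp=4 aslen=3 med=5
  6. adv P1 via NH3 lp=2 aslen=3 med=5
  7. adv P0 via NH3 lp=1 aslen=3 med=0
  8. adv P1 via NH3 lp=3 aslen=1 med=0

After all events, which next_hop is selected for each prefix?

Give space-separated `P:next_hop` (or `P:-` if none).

Answer: P0:NH2 P1:NH4

Derivation:
Op 1: best P0=NH4 P1=-
Op 2: best P0=NH1 P1=-
Op 3: best P0=NH1 P1=NH4
Op 4: best P0=NH2 P1=NH4
Op 5: best P0=NH2 P1=NH4
Op 6: best P0=NH2 P1=NH4
Op 7: best P0=NH2 P1=NH4
Op 8: best P0=NH2 P1=NH4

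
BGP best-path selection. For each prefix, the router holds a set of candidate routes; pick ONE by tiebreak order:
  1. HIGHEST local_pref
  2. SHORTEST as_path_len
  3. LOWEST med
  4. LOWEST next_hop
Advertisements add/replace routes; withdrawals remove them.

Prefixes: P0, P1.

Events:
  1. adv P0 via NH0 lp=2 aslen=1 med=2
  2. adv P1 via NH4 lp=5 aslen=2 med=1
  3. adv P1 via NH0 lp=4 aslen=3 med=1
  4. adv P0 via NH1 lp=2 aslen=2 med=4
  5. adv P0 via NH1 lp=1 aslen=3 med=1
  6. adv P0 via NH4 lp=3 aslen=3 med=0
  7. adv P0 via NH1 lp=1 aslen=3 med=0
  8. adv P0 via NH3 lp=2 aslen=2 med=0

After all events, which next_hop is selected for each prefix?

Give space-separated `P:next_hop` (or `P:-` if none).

Answer: P0:NH4 P1:NH4

Derivation:
Op 1: best P0=NH0 P1=-
Op 2: best P0=NH0 P1=NH4
Op 3: best P0=NH0 P1=NH4
Op 4: best P0=NH0 P1=NH4
Op 5: best P0=NH0 P1=NH4
Op 6: best P0=NH4 P1=NH4
Op 7: best P0=NH4 P1=NH4
Op 8: best P0=NH4 P1=NH4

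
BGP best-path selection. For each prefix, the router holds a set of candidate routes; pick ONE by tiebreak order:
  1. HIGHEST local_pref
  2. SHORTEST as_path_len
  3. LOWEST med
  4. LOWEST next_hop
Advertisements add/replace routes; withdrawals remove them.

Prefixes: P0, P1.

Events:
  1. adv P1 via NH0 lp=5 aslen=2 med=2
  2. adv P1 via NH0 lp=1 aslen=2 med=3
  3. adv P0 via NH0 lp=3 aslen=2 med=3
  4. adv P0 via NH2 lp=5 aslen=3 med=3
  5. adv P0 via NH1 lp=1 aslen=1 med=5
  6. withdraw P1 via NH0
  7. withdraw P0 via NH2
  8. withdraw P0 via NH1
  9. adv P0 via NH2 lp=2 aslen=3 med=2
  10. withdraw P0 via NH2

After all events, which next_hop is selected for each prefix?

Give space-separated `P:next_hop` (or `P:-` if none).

Answer: P0:NH0 P1:-

Derivation:
Op 1: best P0=- P1=NH0
Op 2: best P0=- P1=NH0
Op 3: best P0=NH0 P1=NH0
Op 4: best P0=NH2 P1=NH0
Op 5: best P0=NH2 P1=NH0
Op 6: best P0=NH2 P1=-
Op 7: best P0=NH0 P1=-
Op 8: best P0=NH0 P1=-
Op 9: best P0=NH0 P1=-
Op 10: best P0=NH0 P1=-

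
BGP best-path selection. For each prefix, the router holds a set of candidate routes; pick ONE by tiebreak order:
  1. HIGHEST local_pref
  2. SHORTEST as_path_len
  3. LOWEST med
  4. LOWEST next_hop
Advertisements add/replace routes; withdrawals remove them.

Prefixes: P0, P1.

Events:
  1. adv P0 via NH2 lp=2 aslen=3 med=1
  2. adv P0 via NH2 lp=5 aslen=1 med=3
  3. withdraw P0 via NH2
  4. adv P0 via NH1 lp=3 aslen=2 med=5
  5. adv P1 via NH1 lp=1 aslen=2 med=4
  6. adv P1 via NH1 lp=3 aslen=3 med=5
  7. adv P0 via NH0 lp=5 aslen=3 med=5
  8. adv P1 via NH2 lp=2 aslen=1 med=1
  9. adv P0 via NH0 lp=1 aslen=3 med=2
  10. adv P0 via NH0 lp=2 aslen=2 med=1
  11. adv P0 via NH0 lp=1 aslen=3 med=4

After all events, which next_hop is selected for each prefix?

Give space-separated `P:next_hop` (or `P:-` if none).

Op 1: best P0=NH2 P1=-
Op 2: best P0=NH2 P1=-
Op 3: best P0=- P1=-
Op 4: best P0=NH1 P1=-
Op 5: best P0=NH1 P1=NH1
Op 6: best P0=NH1 P1=NH1
Op 7: best P0=NH0 P1=NH1
Op 8: best P0=NH0 P1=NH1
Op 9: best P0=NH1 P1=NH1
Op 10: best P0=NH1 P1=NH1
Op 11: best P0=NH1 P1=NH1

Answer: P0:NH1 P1:NH1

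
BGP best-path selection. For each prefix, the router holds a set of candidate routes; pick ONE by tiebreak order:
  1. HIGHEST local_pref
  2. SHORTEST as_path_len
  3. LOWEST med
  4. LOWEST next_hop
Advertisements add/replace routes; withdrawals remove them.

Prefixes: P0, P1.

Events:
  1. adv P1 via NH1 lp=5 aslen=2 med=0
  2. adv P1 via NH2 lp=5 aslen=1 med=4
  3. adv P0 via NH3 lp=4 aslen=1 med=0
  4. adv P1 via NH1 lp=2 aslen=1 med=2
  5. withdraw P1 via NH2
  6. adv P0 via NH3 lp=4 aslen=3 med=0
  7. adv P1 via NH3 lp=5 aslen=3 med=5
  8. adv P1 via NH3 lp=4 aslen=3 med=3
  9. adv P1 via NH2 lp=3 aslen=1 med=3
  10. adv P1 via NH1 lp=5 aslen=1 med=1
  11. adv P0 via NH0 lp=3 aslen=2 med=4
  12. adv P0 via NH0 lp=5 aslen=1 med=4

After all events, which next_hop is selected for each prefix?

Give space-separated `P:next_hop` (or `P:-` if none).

Answer: P0:NH0 P1:NH1

Derivation:
Op 1: best P0=- P1=NH1
Op 2: best P0=- P1=NH2
Op 3: best P0=NH3 P1=NH2
Op 4: best P0=NH3 P1=NH2
Op 5: best P0=NH3 P1=NH1
Op 6: best P0=NH3 P1=NH1
Op 7: best P0=NH3 P1=NH3
Op 8: best P0=NH3 P1=NH3
Op 9: best P0=NH3 P1=NH3
Op 10: best P0=NH3 P1=NH1
Op 11: best P0=NH3 P1=NH1
Op 12: best P0=NH0 P1=NH1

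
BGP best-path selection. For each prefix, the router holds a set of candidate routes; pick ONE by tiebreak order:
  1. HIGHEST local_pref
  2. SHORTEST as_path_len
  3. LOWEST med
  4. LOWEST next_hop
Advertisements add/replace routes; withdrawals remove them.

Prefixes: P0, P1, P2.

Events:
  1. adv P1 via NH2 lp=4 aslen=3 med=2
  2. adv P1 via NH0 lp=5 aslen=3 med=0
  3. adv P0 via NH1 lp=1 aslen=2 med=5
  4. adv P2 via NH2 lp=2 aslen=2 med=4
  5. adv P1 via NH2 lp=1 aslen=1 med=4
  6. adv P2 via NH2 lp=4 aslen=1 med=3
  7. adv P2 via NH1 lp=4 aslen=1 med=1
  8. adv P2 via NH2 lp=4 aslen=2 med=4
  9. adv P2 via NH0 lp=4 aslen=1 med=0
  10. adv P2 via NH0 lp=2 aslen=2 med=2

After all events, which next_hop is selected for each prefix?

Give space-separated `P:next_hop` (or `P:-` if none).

Answer: P0:NH1 P1:NH0 P2:NH1

Derivation:
Op 1: best P0=- P1=NH2 P2=-
Op 2: best P0=- P1=NH0 P2=-
Op 3: best P0=NH1 P1=NH0 P2=-
Op 4: best P0=NH1 P1=NH0 P2=NH2
Op 5: best P0=NH1 P1=NH0 P2=NH2
Op 6: best P0=NH1 P1=NH0 P2=NH2
Op 7: best P0=NH1 P1=NH0 P2=NH1
Op 8: best P0=NH1 P1=NH0 P2=NH1
Op 9: best P0=NH1 P1=NH0 P2=NH0
Op 10: best P0=NH1 P1=NH0 P2=NH1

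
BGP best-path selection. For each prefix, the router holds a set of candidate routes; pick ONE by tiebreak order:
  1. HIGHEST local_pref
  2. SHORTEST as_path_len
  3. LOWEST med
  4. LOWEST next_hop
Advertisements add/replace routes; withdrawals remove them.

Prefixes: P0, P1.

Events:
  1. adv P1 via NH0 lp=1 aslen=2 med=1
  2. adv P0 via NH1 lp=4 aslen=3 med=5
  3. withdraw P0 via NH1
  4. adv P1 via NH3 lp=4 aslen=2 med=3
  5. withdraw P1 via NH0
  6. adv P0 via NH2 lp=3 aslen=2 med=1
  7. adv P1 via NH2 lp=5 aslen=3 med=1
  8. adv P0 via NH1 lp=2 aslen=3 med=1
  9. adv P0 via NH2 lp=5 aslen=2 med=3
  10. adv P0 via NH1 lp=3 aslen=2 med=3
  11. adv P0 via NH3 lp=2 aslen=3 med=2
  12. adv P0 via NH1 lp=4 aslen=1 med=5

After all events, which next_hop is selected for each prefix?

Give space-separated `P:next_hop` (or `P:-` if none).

Answer: P0:NH2 P1:NH2

Derivation:
Op 1: best P0=- P1=NH0
Op 2: best P0=NH1 P1=NH0
Op 3: best P0=- P1=NH0
Op 4: best P0=- P1=NH3
Op 5: best P0=- P1=NH3
Op 6: best P0=NH2 P1=NH3
Op 7: best P0=NH2 P1=NH2
Op 8: best P0=NH2 P1=NH2
Op 9: best P0=NH2 P1=NH2
Op 10: best P0=NH2 P1=NH2
Op 11: best P0=NH2 P1=NH2
Op 12: best P0=NH2 P1=NH2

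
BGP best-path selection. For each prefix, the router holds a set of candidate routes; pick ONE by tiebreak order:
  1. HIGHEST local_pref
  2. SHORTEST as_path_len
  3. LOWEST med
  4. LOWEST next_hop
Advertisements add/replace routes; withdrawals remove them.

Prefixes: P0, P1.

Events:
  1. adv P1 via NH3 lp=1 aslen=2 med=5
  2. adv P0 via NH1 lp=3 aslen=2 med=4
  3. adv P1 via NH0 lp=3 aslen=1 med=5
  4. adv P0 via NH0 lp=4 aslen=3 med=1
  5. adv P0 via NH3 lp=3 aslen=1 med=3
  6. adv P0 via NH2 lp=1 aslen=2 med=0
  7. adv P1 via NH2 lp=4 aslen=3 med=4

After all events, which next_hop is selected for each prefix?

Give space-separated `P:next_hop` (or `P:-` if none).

Answer: P0:NH0 P1:NH2

Derivation:
Op 1: best P0=- P1=NH3
Op 2: best P0=NH1 P1=NH3
Op 3: best P0=NH1 P1=NH0
Op 4: best P0=NH0 P1=NH0
Op 5: best P0=NH0 P1=NH0
Op 6: best P0=NH0 P1=NH0
Op 7: best P0=NH0 P1=NH2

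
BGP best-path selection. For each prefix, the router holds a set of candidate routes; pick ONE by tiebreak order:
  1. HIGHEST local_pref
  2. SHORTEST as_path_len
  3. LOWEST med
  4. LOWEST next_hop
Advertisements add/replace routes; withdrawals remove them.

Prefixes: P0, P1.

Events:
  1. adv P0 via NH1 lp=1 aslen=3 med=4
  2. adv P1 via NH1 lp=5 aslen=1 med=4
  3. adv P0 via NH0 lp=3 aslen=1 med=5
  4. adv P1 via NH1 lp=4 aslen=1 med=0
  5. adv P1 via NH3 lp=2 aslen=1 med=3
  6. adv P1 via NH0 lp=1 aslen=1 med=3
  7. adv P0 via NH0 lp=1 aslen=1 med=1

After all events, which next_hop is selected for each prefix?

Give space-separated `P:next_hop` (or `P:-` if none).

Answer: P0:NH0 P1:NH1

Derivation:
Op 1: best P0=NH1 P1=-
Op 2: best P0=NH1 P1=NH1
Op 3: best P0=NH0 P1=NH1
Op 4: best P0=NH0 P1=NH1
Op 5: best P0=NH0 P1=NH1
Op 6: best P0=NH0 P1=NH1
Op 7: best P0=NH0 P1=NH1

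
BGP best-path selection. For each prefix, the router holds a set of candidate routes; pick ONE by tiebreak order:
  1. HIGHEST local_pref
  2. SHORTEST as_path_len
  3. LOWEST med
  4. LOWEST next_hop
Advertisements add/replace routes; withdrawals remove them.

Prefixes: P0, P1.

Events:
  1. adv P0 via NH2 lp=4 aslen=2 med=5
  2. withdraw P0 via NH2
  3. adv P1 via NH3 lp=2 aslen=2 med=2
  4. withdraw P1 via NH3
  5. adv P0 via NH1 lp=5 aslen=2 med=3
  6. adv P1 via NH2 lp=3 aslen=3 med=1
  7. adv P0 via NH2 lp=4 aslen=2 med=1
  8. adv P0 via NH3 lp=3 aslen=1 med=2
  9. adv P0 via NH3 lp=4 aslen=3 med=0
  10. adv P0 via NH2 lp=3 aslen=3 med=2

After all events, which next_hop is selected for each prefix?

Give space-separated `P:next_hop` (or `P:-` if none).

Op 1: best P0=NH2 P1=-
Op 2: best P0=- P1=-
Op 3: best P0=- P1=NH3
Op 4: best P0=- P1=-
Op 5: best P0=NH1 P1=-
Op 6: best P0=NH1 P1=NH2
Op 7: best P0=NH1 P1=NH2
Op 8: best P0=NH1 P1=NH2
Op 9: best P0=NH1 P1=NH2
Op 10: best P0=NH1 P1=NH2

Answer: P0:NH1 P1:NH2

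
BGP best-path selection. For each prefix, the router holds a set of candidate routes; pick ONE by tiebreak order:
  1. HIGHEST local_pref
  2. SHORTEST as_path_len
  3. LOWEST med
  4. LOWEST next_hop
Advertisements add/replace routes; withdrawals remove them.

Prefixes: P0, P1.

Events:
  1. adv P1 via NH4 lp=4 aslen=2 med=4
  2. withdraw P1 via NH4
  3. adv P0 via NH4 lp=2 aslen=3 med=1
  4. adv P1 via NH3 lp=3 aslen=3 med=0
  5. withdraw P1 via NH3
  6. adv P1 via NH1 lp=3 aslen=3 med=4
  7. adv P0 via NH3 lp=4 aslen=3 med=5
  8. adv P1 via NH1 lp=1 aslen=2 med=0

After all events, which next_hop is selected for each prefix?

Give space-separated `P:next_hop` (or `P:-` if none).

Op 1: best P0=- P1=NH4
Op 2: best P0=- P1=-
Op 3: best P0=NH4 P1=-
Op 4: best P0=NH4 P1=NH3
Op 5: best P0=NH4 P1=-
Op 6: best P0=NH4 P1=NH1
Op 7: best P0=NH3 P1=NH1
Op 8: best P0=NH3 P1=NH1

Answer: P0:NH3 P1:NH1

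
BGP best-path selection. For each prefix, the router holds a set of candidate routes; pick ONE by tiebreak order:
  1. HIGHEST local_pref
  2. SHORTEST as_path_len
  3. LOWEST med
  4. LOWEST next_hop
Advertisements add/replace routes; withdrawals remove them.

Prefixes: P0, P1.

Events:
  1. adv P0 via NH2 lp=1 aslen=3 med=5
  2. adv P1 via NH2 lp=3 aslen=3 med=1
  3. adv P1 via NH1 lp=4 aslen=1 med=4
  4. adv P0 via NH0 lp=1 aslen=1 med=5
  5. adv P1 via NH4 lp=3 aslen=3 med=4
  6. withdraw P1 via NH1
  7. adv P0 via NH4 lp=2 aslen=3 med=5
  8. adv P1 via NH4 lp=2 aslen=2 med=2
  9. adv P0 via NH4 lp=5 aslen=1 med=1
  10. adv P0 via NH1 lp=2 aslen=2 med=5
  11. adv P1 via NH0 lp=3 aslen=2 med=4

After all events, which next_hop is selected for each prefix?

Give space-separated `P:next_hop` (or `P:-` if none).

Op 1: best P0=NH2 P1=-
Op 2: best P0=NH2 P1=NH2
Op 3: best P0=NH2 P1=NH1
Op 4: best P0=NH0 P1=NH1
Op 5: best P0=NH0 P1=NH1
Op 6: best P0=NH0 P1=NH2
Op 7: best P0=NH4 P1=NH2
Op 8: best P0=NH4 P1=NH2
Op 9: best P0=NH4 P1=NH2
Op 10: best P0=NH4 P1=NH2
Op 11: best P0=NH4 P1=NH0

Answer: P0:NH4 P1:NH0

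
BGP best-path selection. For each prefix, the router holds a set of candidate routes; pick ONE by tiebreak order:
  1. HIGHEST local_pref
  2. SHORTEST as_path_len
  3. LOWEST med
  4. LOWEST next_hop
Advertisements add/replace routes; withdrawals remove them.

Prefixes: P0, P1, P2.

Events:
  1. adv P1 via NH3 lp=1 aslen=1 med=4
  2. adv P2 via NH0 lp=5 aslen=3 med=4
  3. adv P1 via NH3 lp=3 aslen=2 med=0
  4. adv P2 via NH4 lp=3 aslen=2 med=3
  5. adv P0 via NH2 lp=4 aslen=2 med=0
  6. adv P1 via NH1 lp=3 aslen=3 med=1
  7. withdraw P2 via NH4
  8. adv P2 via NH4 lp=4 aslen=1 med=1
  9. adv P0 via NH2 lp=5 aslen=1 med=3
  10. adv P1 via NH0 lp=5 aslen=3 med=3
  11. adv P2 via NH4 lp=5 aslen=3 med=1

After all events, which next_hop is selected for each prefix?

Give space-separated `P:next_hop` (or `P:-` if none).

Answer: P0:NH2 P1:NH0 P2:NH4

Derivation:
Op 1: best P0=- P1=NH3 P2=-
Op 2: best P0=- P1=NH3 P2=NH0
Op 3: best P0=- P1=NH3 P2=NH0
Op 4: best P0=- P1=NH3 P2=NH0
Op 5: best P0=NH2 P1=NH3 P2=NH0
Op 6: best P0=NH2 P1=NH3 P2=NH0
Op 7: best P0=NH2 P1=NH3 P2=NH0
Op 8: best P0=NH2 P1=NH3 P2=NH0
Op 9: best P0=NH2 P1=NH3 P2=NH0
Op 10: best P0=NH2 P1=NH0 P2=NH0
Op 11: best P0=NH2 P1=NH0 P2=NH4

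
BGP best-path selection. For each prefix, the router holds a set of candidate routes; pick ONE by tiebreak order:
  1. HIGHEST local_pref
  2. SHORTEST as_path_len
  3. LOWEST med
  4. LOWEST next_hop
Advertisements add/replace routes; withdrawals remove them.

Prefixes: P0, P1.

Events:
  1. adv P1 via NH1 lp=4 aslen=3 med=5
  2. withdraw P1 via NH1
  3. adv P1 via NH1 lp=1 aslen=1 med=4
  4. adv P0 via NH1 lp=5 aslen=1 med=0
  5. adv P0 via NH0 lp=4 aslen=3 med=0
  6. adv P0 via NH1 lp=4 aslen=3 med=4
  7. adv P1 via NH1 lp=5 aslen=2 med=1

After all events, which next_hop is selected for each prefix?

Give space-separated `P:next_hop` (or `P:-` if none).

Answer: P0:NH0 P1:NH1

Derivation:
Op 1: best P0=- P1=NH1
Op 2: best P0=- P1=-
Op 3: best P0=- P1=NH1
Op 4: best P0=NH1 P1=NH1
Op 5: best P0=NH1 P1=NH1
Op 6: best P0=NH0 P1=NH1
Op 7: best P0=NH0 P1=NH1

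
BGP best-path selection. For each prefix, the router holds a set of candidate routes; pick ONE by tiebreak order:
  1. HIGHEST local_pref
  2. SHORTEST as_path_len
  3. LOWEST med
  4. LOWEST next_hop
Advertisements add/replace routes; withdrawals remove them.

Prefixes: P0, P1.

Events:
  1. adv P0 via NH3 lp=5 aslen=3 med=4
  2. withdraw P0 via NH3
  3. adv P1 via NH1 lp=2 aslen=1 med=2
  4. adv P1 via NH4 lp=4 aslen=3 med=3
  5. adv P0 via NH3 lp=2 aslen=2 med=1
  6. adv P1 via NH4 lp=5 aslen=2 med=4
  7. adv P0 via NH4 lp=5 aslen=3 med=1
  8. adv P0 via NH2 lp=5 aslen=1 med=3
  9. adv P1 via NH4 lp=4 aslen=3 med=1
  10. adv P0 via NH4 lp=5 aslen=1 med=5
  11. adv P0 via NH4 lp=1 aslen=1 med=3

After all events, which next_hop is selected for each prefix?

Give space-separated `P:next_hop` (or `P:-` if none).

Answer: P0:NH2 P1:NH4

Derivation:
Op 1: best P0=NH3 P1=-
Op 2: best P0=- P1=-
Op 3: best P0=- P1=NH1
Op 4: best P0=- P1=NH4
Op 5: best P0=NH3 P1=NH4
Op 6: best P0=NH3 P1=NH4
Op 7: best P0=NH4 P1=NH4
Op 8: best P0=NH2 P1=NH4
Op 9: best P0=NH2 P1=NH4
Op 10: best P0=NH2 P1=NH4
Op 11: best P0=NH2 P1=NH4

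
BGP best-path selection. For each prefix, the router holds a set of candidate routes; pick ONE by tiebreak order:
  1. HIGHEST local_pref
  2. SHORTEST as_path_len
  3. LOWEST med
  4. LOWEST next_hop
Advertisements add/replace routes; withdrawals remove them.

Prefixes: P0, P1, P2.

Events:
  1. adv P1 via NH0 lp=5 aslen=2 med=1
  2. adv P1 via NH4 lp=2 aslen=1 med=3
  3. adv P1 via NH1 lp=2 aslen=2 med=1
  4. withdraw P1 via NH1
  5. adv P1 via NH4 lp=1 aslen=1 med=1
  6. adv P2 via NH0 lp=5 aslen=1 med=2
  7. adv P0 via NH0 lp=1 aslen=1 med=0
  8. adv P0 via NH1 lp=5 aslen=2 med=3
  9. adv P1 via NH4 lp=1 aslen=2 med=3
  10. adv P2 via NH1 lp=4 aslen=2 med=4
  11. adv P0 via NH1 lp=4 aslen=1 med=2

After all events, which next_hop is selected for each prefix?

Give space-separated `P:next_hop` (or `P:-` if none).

Answer: P0:NH1 P1:NH0 P2:NH0

Derivation:
Op 1: best P0=- P1=NH0 P2=-
Op 2: best P0=- P1=NH0 P2=-
Op 3: best P0=- P1=NH0 P2=-
Op 4: best P0=- P1=NH0 P2=-
Op 5: best P0=- P1=NH0 P2=-
Op 6: best P0=- P1=NH0 P2=NH0
Op 7: best P0=NH0 P1=NH0 P2=NH0
Op 8: best P0=NH1 P1=NH0 P2=NH0
Op 9: best P0=NH1 P1=NH0 P2=NH0
Op 10: best P0=NH1 P1=NH0 P2=NH0
Op 11: best P0=NH1 P1=NH0 P2=NH0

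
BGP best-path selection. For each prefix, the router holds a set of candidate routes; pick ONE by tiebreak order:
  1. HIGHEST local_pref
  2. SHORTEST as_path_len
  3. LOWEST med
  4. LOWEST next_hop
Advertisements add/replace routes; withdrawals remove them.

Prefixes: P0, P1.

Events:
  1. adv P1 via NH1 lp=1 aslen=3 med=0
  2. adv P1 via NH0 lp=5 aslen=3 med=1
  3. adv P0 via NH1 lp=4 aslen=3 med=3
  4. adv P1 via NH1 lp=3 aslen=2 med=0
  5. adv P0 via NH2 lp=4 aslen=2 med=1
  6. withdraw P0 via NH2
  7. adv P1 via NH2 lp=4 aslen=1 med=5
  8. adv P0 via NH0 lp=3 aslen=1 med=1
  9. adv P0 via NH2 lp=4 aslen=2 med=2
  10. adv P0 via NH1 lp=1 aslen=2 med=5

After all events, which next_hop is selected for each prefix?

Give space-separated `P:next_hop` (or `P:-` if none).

Op 1: best P0=- P1=NH1
Op 2: best P0=- P1=NH0
Op 3: best P0=NH1 P1=NH0
Op 4: best P0=NH1 P1=NH0
Op 5: best P0=NH2 P1=NH0
Op 6: best P0=NH1 P1=NH0
Op 7: best P0=NH1 P1=NH0
Op 8: best P0=NH1 P1=NH0
Op 9: best P0=NH2 P1=NH0
Op 10: best P0=NH2 P1=NH0

Answer: P0:NH2 P1:NH0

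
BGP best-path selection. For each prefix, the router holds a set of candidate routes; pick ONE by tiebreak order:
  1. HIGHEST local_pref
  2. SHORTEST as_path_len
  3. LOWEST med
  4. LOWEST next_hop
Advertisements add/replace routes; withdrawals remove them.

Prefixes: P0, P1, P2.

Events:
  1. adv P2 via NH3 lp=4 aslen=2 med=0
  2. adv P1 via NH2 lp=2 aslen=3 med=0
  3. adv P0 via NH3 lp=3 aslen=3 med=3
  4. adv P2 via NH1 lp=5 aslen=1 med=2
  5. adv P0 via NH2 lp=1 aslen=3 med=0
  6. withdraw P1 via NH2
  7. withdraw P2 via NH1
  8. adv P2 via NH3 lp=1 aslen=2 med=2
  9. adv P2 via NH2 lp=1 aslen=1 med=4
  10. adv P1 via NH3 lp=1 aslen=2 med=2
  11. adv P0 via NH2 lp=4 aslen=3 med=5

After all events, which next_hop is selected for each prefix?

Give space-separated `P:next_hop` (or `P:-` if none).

Op 1: best P0=- P1=- P2=NH3
Op 2: best P0=- P1=NH2 P2=NH3
Op 3: best P0=NH3 P1=NH2 P2=NH3
Op 4: best P0=NH3 P1=NH2 P2=NH1
Op 5: best P0=NH3 P1=NH2 P2=NH1
Op 6: best P0=NH3 P1=- P2=NH1
Op 7: best P0=NH3 P1=- P2=NH3
Op 8: best P0=NH3 P1=- P2=NH3
Op 9: best P0=NH3 P1=- P2=NH2
Op 10: best P0=NH3 P1=NH3 P2=NH2
Op 11: best P0=NH2 P1=NH3 P2=NH2

Answer: P0:NH2 P1:NH3 P2:NH2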